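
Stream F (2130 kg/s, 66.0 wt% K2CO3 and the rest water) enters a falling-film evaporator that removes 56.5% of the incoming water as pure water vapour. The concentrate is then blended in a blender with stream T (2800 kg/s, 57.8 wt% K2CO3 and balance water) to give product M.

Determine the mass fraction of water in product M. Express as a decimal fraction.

Vapour removed = 0.565×0.340×2130 = 409.17 kg/s; concentrate = 1720.8 kg/s.
water reaching the mixer = 315.03 (from concentrate) + 2800×0.422 = 1496.6 kg/s.
Product flow = 1720.8 + 2800 = 4520.8 kg/s; water fraction = 0.331.

0.331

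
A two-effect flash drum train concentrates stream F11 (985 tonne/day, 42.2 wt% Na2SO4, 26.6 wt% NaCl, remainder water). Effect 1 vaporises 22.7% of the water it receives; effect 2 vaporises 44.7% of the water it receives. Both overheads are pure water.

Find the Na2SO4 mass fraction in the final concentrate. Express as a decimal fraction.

water in feed = 985×0.312 = 307.32 tonne/day.
After stage 1: water left = (1−0.227)×307.32 = 237.56; stream total = 915.24 tonne/day.
After stage 2: water left = (1−0.447)×237.56 = 131.37; final concentrate = 809.05 tonne/day.
Na2SO4 fraction = 415.67/809.05 = 0.514.

0.514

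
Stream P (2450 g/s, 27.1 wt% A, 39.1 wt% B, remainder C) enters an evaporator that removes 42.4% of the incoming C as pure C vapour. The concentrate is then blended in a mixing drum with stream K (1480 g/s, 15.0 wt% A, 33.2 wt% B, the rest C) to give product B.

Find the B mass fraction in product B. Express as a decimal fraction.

Vapour removed = 0.424×0.338×2450 = 351.11 g/s; concentrate = 2098.9 g/s.
B reaching the mixer = 957.95 (from concentrate) + 1480×0.332 = 1449.3 g/s.
Product flow = 2098.9 + 1480 = 3578.9 g/s; B fraction = 0.405.

0.405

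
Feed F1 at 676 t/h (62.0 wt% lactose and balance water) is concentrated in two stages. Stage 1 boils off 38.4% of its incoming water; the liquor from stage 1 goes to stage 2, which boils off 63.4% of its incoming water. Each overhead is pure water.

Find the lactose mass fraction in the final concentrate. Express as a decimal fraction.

water in feed = 676×0.380 = 256.88 t/h.
After stage 1: water left = (1−0.384)×256.88 = 158.24; stream total = 577.36 t/h.
After stage 2: water left = (1−0.634)×158.24 = 57.915; final concentrate = 477.04 t/h.
lactose fraction = 419.12/477.04 = 0.879.

0.879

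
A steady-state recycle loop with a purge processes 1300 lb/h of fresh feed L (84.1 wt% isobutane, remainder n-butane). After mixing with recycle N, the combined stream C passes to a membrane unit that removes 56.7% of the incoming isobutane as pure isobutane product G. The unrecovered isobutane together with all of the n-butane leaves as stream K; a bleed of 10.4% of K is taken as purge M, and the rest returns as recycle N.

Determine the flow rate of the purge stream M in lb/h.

n-butane enters only via L and leaves only via the purge: 1300×0.159 = 0.104×(n-butane in K), and the membrane unit passes all n-butane, so n-butane in C = n-butane in K = 1987.5 lb/h.
isobutane in C: m_A = 1300×0.841 + (1−0.104)·(1−0.567)·m_A, so m_A = 1093.3/0.6120 = 1786.3 lb/h.
K = (1−0.567)×1786.3 + 1987.5 = 2761 lb/h.
Purge M = 0.104×2761 = 287.14 lb/h.

287.1 lb/h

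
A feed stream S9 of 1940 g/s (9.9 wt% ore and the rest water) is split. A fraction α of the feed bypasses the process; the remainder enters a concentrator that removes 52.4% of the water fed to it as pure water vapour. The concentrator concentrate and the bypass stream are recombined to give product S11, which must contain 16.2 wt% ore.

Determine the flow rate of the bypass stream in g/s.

All 1940×0.099 = 192.06 g/s of ore reaches S11, so S11 = 192.06/0.162 = 1185.6 g/s and vapour = 754.44 g/s.
The evaporator receives (1−α)·1940 of feed at 0.901 water and removes 0.524 of that water:
0.524×0.901×(1−α)×1940 = 754.44
(1−α) = 754.44/915.92 = 0.8237;  α = 0.1763.
Bypass flow = 0.1763×1940 = 342.02 g/s.

342 g/s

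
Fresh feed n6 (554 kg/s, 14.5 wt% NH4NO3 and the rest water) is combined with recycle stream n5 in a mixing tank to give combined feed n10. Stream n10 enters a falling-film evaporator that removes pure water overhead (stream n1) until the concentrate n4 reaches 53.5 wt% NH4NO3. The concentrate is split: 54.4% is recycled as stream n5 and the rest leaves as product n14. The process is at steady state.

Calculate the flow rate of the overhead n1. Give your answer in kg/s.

403.9 kg/s

Overall NH4NO3 balance (none leaves overhead): NH4NO3 in fresh feed = NH4NO3 in product, i.e. 554×0.145 = (1−0.544)·n4·0.535.
n4 = 80.33/(0.535×0.456) = 329.28 kg/s.
Recycle n5 = 0.544×329.28 = 179.13 kg/s.
Combined feed n10 = 554 + 179.13 = 733.13 kg/s.
Overhead n1 = n10 − n4 = 733.13 − 329.28 = 403.85 kg/s.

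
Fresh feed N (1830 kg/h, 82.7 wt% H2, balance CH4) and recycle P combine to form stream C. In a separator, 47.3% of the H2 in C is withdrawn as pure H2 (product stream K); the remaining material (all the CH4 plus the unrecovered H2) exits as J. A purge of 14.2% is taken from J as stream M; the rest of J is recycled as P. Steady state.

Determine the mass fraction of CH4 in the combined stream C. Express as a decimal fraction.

0.447

CH4 enters only via N and leaves only via the purge: 1830×0.173 = 0.142×(CH4 in J), and the separator passes all CH4, so CH4 in C = CH4 in J = 2229.5 kg/h.
H2 in C: m_A = 1830×0.827 + (1−0.142)·(1−0.473)·m_A, so m_A = 1513.4/0.5478 = 2762.5 kg/h.
C = 2762.5 + 2229.5 = 4992 kg/h.
CH4 fraction in C = 2229.5/4992 = 0.447.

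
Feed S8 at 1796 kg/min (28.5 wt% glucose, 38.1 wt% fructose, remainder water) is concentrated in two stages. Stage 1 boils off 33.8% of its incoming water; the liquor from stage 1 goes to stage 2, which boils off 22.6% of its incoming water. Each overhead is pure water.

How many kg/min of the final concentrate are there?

water in feed = 1796×0.334 = 599.86 kg/min.
After stage 1: water left = (1−0.338)×599.86 = 397.11; stream total = 1593.2 kg/min.
After stage 2: water left = (1−0.226)×397.11 = 307.36; final concentrate = 1503.5 kg/min.

1503 kg/min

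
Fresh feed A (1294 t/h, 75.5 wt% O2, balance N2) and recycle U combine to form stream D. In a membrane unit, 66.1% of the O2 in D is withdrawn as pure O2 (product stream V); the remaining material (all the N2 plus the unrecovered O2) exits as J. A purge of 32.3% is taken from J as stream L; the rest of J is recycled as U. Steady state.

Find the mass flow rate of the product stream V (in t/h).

O2 in D: m_A = 1294×0.755 + (1−0.323)·(1−0.661)·m_A, so m_A = 976.97/0.7705 = 1268 t/h.
Product V = 0.661×1268 = 838.13 t/h.

838.1 t/h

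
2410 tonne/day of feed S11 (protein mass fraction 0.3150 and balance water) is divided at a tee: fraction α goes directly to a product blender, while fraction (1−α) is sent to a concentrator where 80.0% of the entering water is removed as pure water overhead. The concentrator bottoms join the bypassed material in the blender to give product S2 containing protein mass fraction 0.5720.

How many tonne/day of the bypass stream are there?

All 2410×0.315 = 759.15 tonne/day of protein reaches S2, so S2 = 759.15/0.572 = 1327.2 tonne/day and vapour = 1082.8 tonne/day.
The evaporator receives (1−α)·2410 of feed at 0.685 water and removes 0.800 of that water:
0.800×0.685×(1−α)×2410 = 1082.8
(1−α) = 1082.8/1320.7 = 0.8199;  α = 0.1801.
Bypass flow = 0.1801×2410 = 434.06 tonne/day.

434.1 tonne/day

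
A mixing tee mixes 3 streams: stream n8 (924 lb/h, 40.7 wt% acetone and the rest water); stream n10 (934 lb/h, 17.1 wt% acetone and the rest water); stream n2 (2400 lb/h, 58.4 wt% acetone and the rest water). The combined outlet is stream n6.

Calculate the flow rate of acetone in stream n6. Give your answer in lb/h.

1937 lb/h

acetone out = acetone in = 924×0.407 + 934×0.171 + 2400×0.584 = 1937.4 lb/h.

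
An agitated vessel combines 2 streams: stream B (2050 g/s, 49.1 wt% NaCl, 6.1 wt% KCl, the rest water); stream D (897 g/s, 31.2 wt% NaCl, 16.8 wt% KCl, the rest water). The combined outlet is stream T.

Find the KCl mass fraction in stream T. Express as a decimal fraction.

Total flow out = 2050 + 897 = 2947 g/s.
KCl in = 2050×0.061 + 897×0.168 = 275.75 g/s.
KCl mass fraction in T = 275.75/2947 = 0.094.

0.094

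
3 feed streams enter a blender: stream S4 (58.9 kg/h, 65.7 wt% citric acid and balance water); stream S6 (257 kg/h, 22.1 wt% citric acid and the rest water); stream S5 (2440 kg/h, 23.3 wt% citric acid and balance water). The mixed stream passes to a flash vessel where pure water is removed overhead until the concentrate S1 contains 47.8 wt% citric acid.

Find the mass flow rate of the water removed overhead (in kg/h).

1367 kg/h

citric acid entering = 58.9×0.657 + 257×0.221 + 2440×0.233 = 664.01 kg/h.
All citric acid reports to S1, so S1 = 664.01/0.478 = 1389.2 kg/h.
Total feed = 2755.9 kg/h; overhead = 2755.9 − 1389.2 = 1366.7 kg/h.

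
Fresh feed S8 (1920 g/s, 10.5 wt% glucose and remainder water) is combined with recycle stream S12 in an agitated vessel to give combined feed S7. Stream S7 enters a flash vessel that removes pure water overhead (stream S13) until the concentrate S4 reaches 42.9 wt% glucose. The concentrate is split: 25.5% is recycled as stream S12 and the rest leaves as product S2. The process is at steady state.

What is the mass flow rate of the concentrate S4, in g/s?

Overall glucose balance (none leaves overhead): glucose in fresh feed = glucose in product, i.e. 1920×0.105 = (1−0.255)·S4·0.429.
S4 = 201.6/(0.429×0.745) = 630.78 g/s.

630.8 g/s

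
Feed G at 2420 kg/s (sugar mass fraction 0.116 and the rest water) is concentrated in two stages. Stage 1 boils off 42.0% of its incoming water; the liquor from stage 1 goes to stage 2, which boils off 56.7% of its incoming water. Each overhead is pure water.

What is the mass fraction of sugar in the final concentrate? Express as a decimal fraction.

water in feed = 2420×0.884 = 2139.3 kg/s.
After stage 1: water left = (1−0.420)×2139.3 = 1240.8; stream total = 1521.5 kg/s.
After stage 2: water left = (1−0.567)×1240.8 = 537.26; final concentrate = 817.98 kg/s.
sugar fraction = 280.72/817.98 = 0.343.

0.343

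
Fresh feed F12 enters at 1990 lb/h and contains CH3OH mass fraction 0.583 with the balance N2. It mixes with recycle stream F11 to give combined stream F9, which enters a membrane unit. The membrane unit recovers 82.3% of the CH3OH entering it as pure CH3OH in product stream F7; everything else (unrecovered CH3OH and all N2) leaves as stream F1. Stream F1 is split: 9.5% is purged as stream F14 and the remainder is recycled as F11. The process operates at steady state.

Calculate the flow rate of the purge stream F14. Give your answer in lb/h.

N2 enters only via F12 and leaves only via the purge: 1990×0.417 = 0.095×(N2 in F1), and the membrane unit passes all N2, so N2 in F9 = N2 in F1 = 8735.1 lb/h.
CH3OH in F9: m_A = 1990×0.583 + (1−0.095)·(1−0.823)·m_A, so m_A = 1160.2/0.8398 = 1381.5 lb/h.
F1 = (1−0.823)×1381.5 + 8735.1 = 8979.6 lb/h.
Purge F14 = 0.095×8979.6 = 853.06 lb/h.

853.1 lb/h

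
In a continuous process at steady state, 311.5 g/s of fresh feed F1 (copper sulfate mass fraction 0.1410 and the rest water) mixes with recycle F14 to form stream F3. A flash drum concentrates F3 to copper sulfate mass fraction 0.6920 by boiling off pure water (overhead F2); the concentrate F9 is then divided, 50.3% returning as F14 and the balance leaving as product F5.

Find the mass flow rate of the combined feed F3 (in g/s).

375.7 g/s

Overall copper sulfate balance (none leaves overhead): copper sulfate in fresh feed = copper sulfate in product, i.e. 311.5×0.141 = (1−0.503)·F9·0.692.
F9 = 43.921/(0.692×0.497) = 127.71 g/s.
Recycle F14 = 0.503×127.71 = 64.237 g/s.
Combined feed F3 = 311.5 + 64.237 = 375.74 g/s.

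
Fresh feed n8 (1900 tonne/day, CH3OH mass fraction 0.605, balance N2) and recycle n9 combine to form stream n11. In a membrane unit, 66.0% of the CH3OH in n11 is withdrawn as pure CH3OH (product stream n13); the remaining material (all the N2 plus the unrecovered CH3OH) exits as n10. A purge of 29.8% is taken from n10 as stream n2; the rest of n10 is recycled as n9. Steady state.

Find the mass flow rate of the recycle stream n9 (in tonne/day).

N2 enters only via n8 and leaves only via the purge: 1900×0.395 = 0.298×(N2 in n10), and the membrane unit passes all N2, so N2 in n11 = N2 in n10 = 2518.5 tonne/day.
CH3OH in n11: m_A = 1900×0.605 + (1−0.298)·(1−0.660)·m_A, so m_A = 1149.5/0.7613 = 1509.9 tonne/day.
n10 = (1−0.660)×1509.9 + 2518.5 = 3031.8 tonne/day.
Recycle n9 = (1−0.298)×3031.8 = 2128.3 tonne/day.

2128 tonne/day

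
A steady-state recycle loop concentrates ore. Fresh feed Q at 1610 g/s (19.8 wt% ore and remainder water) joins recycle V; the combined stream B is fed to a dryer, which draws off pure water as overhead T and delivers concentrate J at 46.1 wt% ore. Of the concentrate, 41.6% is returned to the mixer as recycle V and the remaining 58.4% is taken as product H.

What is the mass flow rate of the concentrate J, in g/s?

1184 g/s

Overall ore balance (none leaves overhead): ore in fresh feed = ore in product, i.e. 1610×0.198 = (1−0.416)·J·0.461.
J = 318.78/(0.461×0.584) = 1184.1 g/s.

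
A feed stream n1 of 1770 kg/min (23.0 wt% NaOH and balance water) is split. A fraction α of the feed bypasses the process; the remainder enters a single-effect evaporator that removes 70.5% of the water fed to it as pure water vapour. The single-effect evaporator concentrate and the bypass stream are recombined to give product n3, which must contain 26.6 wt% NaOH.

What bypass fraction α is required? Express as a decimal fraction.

0.751

All 1770×0.230 = 407.1 kg/min of NaOH reaches n3, so n3 = 407.1/0.266 = 1530.5 kg/min and vapour = 239.55 kg/min.
The evaporator receives (1−α)·1770 of feed at 0.770 water and removes 0.705 of that water:
0.705×0.770×(1−α)×1770 = 239.55
(1−α) = 239.55/960.84 = 0.2493;  α = 0.7507.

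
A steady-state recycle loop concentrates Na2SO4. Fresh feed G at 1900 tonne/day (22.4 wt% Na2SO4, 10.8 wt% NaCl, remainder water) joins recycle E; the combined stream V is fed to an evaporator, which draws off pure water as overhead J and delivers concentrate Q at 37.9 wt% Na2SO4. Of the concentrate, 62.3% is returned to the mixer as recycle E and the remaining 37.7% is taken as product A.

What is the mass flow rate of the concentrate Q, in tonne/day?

Overall Na2SO4 balance (none leaves overhead): Na2SO4 in fresh feed = Na2SO4 in product, i.e. 1900×0.224 = (1−0.623)·Q·0.379.
Q = 425.6/(0.379×0.377) = 2978.7 tonne/day.

2979 tonne/day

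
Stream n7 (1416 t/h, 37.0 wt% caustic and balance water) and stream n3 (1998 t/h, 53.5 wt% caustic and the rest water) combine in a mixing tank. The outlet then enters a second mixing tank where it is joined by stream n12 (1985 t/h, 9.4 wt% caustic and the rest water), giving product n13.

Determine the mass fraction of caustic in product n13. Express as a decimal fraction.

Overall, product flow = 5399 t/h.
caustic in = 1416×0.370 + 1998×0.535 + 1985×0.094 = 1779.4 t/h.
caustic fraction in n13 = 0.330.

0.330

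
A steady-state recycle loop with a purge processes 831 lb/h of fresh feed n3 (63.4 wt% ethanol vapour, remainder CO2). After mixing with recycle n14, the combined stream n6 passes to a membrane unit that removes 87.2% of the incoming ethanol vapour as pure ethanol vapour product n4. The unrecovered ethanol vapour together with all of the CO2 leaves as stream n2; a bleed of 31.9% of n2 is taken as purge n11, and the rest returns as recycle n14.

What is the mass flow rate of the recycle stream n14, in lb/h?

699.6 lb/h

CO2 enters only via n3 and leaves only via the purge: 831×0.366 = 0.319×(CO2 in n2), and the membrane unit passes all CO2, so CO2 in n6 = CO2 in n2 = 953.44 lb/h.
ethanol vapour in n6: m_A = 831×0.634 + (1−0.319)·(1−0.872)·m_A, so m_A = 526.85/0.9128 = 577.16 lb/h.
n2 = (1−0.872)×577.16 + 953.44 = 1027.3 lb/h.
Recycle n14 = (1−0.319)×1027.3 = 699.6 lb/h.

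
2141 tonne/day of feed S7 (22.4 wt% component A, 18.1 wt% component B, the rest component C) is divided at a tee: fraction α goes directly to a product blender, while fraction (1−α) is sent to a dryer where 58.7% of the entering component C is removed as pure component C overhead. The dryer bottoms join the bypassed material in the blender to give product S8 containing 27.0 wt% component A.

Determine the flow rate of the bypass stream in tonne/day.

1097 tonne/day

All 2141×0.224 = 479.58 tonne/day of component A reaches S8, so S8 = 479.58/0.270 = 1776.2 tonne/day and vapour = 364.76 tonne/day.
The evaporator receives (1−α)·2141 of feed at 0.595 component C and removes 0.587 of that component C:
0.587×0.595×(1−α)×2141 = 364.76
(1−α) = 364.76/747.78 = 0.4878;  α = 0.5122.
Bypass flow = 0.5122×2141 = 1096.6 tonne/day.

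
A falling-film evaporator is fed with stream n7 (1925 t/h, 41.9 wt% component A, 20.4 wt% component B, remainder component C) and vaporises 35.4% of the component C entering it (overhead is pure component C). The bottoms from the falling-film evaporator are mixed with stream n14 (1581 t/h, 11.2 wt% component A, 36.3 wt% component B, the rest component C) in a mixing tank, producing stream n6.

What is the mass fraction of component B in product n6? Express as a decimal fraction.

0.297

Vapour removed = 0.354×0.377×1925 = 256.91 t/h; concentrate = 1668.1 t/h.
component B reaching the mixer = 392.7 (from concentrate) + 1581×0.363 = 966.6 t/h.
Product flow = 1668.1 + 1581 = 3249.1 t/h; component B fraction = 0.297.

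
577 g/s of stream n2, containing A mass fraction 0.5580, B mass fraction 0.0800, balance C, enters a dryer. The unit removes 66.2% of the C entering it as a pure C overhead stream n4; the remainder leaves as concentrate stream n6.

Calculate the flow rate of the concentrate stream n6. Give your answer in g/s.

438.7 g/s

C entering = 577×0.362 = 208.87 g/s; overhead removed = 0.662×208.87 = 138.27 g/s.
Concentrate = 577 − 138.27 = 438.73 g/s.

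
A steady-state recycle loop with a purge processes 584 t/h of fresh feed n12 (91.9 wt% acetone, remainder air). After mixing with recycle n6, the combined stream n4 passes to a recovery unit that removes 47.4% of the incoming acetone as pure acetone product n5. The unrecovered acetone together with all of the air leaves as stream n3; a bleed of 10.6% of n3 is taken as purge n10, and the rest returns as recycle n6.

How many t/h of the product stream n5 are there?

acetone in n4: m_A = 584×0.919 + (1−0.106)·(1−0.474)·m_A, so m_A = 536.7/0.5298 = 1013.1 t/h.
Product n5 = 0.474×1013.1 = 480.21 t/h.

480.2 t/h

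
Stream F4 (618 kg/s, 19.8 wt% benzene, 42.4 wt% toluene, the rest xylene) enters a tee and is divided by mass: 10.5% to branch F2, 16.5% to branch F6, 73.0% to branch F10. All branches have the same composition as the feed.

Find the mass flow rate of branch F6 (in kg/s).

102 kg/s

Branch F6 flow = 0.165×618 = 101.97 kg/s.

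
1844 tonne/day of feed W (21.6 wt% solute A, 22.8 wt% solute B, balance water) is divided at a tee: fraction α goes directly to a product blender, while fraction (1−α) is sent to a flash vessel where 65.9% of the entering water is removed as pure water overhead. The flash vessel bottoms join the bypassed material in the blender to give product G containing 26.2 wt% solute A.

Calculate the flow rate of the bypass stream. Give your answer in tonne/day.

All 1844×0.216 = 398.3 tonne/day of solute A reaches G, so G = 398.3/0.262 = 1520.2 tonne/day and vapour = 323.76 tonne/day.
The evaporator receives (1−α)·1844 of feed at 0.556 water and removes 0.659 of that water:
0.659×0.556×(1−α)×1844 = 323.76
(1−α) = 323.76/675.65 = 0.4792;  α = 0.5208.
Bypass flow = 0.5208×1844 = 960.4 tonne/day.

960.4 tonne/day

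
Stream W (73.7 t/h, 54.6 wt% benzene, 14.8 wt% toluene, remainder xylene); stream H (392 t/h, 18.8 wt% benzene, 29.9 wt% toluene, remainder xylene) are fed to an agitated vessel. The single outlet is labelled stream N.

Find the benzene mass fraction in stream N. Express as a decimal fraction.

0.245

Total flow out = 73.7 + 392 = 465.7 t/h.
benzene in = 73.7×0.546 + 392×0.188 = 113.94 t/h.
benzene mass fraction in N = 113.94/465.7 = 0.245.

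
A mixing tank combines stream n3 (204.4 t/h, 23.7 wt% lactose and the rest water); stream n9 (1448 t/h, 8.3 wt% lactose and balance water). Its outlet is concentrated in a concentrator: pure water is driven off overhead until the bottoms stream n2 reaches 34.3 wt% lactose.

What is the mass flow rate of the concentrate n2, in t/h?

491.6 t/h

lactose entering = 204.4×0.237 + 1448×0.083 = 168.63 t/h.
All lactose reports to n2, so n2 = 168.63/0.343 = 491.62 t/h.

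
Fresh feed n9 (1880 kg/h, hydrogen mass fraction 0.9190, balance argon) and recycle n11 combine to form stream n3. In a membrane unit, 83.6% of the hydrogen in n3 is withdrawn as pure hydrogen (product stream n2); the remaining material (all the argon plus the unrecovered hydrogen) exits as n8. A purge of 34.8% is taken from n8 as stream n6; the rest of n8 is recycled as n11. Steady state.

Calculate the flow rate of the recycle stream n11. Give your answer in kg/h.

492.2 kg/h

argon enters only via n9 and leaves only via the purge: 1880×0.081 = 0.348×(argon in n8), and the membrane unit passes all argon, so argon in n3 = argon in n8 = 437.59 kg/h.
hydrogen in n3: m_A = 1880×0.919 + (1−0.348)·(1−0.836)·m_A, so m_A = 1727.7/0.8931 = 1934.6 kg/h.
n8 = (1−0.836)×1934.6 + 437.59 = 754.86 kg/h.
Recycle n11 = (1−0.348)×754.86 = 492.17 kg/h.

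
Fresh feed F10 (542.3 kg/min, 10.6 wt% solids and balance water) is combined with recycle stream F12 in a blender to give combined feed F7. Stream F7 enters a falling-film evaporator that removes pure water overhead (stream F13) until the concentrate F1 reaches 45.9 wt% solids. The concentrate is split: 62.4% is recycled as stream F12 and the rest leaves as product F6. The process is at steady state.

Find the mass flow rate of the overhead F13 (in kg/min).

417.1 kg/min

Overall solids balance (none leaves overhead): solids in fresh feed = solids in product, i.e. 542.3×0.106 = (1−0.624)·F1·0.459.
F1 = 57.484/(0.459×0.376) = 333.08 kg/min.
Recycle F12 = 0.624×333.08 = 207.84 kg/min.
Combined feed F7 = 542.3 + 207.84 = 750.14 kg/min.
Overhead F13 = F7 − F1 = 750.14 − 333.08 = 417.06 kg/min.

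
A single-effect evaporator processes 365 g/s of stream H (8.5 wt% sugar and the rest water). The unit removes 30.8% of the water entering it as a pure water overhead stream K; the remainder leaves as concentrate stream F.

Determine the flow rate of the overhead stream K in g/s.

water entering = 365×0.915 = 333.98 g/s; overhead removed = 0.308×333.98 = 102.86 g/s.

102.9 g/s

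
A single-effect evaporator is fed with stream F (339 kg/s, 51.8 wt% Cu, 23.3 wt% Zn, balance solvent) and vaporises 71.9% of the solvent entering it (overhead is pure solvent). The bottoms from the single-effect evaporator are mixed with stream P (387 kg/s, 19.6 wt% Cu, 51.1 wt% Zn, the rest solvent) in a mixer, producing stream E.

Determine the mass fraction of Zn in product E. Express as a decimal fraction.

0.4160

Vapour removed = 0.719×0.249×339 = 60.692 kg/s; concentrate = 278.31 kg/s.
Zn reaching the mixer = 78.987 (from concentrate) + 387×0.511 = 276.74 kg/s.
Product flow = 278.31 + 387 = 665.31 kg/s; Zn fraction = 0.4160.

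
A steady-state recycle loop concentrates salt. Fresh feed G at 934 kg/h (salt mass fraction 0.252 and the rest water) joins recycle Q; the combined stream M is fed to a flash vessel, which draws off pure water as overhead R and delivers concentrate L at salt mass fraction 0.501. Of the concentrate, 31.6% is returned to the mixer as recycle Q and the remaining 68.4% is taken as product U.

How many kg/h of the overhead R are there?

464.2 kg/h

Overall salt balance (none leaves overhead): salt in fresh feed = salt in product, i.e. 934×0.252 = (1−0.316)·L·0.501.
L = 235.37/(0.501×0.684) = 686.84 kg/h.
Recycle Q = 0.316×686.84 = 217.04 kg/h.
Combined feed M = 934 + 217.04 = 1151 kg/h.
Overhead R = M − L = 1151 − 686.84 = 464.2 kg/h.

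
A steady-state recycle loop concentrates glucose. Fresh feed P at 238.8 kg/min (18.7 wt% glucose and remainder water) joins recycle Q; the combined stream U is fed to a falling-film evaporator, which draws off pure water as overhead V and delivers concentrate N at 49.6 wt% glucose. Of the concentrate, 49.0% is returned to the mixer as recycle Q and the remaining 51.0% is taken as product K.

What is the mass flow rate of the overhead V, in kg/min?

148.8 kg/min

Overall glucose balance (none leaves overhead): glucose in fresh feed = glucose in product, i.e. 238.8×0.187 = (1−0.490)·N·0.496.
N = 44.656/(0.496×0.510) = 176.53 kg/min.
Recycle Q = 0.490×176.53 = 86.501 kg/min.
Combined feed U = 238.8 + 86.501 = 325.3 kg/min.
Overhead V = U − N = 325.3 − 176.53 = 148.77 kg/min.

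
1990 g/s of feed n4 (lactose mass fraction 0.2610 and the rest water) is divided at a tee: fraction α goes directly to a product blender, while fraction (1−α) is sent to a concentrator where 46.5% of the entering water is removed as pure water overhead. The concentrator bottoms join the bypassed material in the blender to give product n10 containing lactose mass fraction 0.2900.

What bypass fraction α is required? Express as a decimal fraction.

0.709

All 1990×0.261 = 519.39 g/s of lactose reaches n10, so n10 = 519.39/0.290 = 1791 g/s and vapour = 199 g/s.
The evaporator receives (1−α)·1990 of feed at 0.739 water and removes 0.465 of that water:
0.465×0.739×(1−α)×1990 = 199
(1−α) = 199/683.83 = 0.2910;  α = 0.7090.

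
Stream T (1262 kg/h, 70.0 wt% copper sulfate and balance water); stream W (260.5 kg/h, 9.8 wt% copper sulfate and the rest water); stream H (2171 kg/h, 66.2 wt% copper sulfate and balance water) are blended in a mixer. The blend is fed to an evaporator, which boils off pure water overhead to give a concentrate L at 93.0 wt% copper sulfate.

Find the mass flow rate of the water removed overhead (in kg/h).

copper sulfate entering = 1262×0.700 + 260.5×0.098 + 2171×0.662 = 2346.1 kg/h.
All copper sulfate reports to L, so L = 2346.1/0.930 = 2522.7 kg/h.
Total feed = 3693.5 kg/h; overhead = 3693.5 − 2522.7 = 1170.8 kg/h.

1171 kg/h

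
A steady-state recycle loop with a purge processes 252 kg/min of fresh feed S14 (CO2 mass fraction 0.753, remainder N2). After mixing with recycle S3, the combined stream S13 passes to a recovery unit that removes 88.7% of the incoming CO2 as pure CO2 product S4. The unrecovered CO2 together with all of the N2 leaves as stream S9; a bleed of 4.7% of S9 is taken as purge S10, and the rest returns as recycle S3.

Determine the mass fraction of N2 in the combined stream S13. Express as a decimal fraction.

0.862

N2 enters only via S14 and leaves only via the purge: 252×0.247 = 0.047×(N2 in S9), and the recovery unit passes all N2, so N2 in S13 = N2 in S9 = 1324.3 kg/min.
CO2 in S13: m_A = 252×0.753 + (1−0.047)·(1−0.887)·m_A, so m_A = 189.76/0.8923 = 212.66 kg/min.
S13 = 212.66 + 1324.3 = 1537 kg/min.
N2 fraction in S13 = 1324.3/1537 = 0.862.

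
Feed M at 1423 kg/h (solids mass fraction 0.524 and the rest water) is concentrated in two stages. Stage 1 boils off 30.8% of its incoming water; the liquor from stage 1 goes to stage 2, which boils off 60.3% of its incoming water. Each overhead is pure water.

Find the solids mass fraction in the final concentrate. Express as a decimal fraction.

water in feed = 1423×0.476 = 677.35 kg/h.
After stage 1: water left = (1−0.308)×677.35 = 468.72; stream total = 1214.4 kg/h.
After stage 2: water left = (1−0.603)×468.72 = 186.08; final concentrate = 931.74 kg/h.
solids fraction = 745.65/931.74 = 0.800.

0.800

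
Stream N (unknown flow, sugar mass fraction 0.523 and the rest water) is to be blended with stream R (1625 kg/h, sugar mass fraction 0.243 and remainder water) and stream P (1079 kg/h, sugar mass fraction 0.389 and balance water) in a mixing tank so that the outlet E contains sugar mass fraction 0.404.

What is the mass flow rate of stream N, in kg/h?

Let N be the unknown flow. Total out = 2704 + N.
sugar balance: 814.61 + 0.523·N = 0.404·(2704 + N)
(0.523 − 0.404)·N = 0.404×2704 − 814.61 = 277.81
N = 277.81 / 0.119 = 2334.5 kg/h

2335 kg/h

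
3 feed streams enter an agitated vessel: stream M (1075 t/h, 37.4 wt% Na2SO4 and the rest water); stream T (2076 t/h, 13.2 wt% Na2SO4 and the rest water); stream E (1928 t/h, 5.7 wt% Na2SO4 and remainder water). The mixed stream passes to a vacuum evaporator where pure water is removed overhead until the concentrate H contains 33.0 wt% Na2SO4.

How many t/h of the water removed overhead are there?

2697 t/h

Na2SO4 entering = 1075×0.374 + 2076×0.132 + 1928×0.057 = 785.98 t/h.
All Na2SO4 reports to H, so H = 785.98/0.330 = 2381.8 t/h.
Total feed = 5079 t/h; overhead = 5079 − 2381.8 = 2697.2 t/h.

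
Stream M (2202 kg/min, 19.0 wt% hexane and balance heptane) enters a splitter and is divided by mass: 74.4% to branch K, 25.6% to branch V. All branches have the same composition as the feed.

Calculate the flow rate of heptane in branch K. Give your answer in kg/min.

Branch K total = 0.744×2202 = 1638.3 kg/min.
heptane in K = 0.810×1638.3 = 1327 kg/min.

1327 kg/min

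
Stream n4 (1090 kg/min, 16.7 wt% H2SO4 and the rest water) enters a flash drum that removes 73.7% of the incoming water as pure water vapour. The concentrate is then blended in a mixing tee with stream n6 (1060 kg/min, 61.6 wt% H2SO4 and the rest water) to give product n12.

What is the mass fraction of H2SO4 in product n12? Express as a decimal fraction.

0.564

Vapour removed = 0.737×0.833×1090 = 669.17 kg/min; concentrate = 420.83 kg/min.
H2SO4 reaching the mixer = 182.03 (from concentrate) + 1060×0.616 = 834.99 kg/min.
Product flow = 420.83 + 1060 = 1480.8 kg/min; H2SO4 fraction = 0.564.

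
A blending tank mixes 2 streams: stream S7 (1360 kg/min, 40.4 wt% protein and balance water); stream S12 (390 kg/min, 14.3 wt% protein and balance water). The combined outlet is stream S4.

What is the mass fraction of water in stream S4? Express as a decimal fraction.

Total flow out = 1360 + 390 = 1750 kg/min.
water in = 1360×0.596 + 390×0.857 = 1144.8 kg/min.
water mass fraction in S4 = 1144.8/1750 = 0.6542.

0.6542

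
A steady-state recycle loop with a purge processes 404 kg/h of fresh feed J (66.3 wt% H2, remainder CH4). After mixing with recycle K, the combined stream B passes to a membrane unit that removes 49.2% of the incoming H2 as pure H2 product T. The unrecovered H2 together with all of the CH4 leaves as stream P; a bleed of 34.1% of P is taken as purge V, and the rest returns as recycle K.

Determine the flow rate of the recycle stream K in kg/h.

CH4 enters only via J and leaves only via the purge: 404×0.337 = 0.341×(CH4 in P), and the membrane unit passes all CH4, so CH4 in B = CH4 in P = 399.26 kg/h.
H2 in B: m_A = 404×0.663 + (1−0.341)·(1−0.492)·m_A, so m_A = 267.85/0.6652 = 402.65 kg/h.
P = (1−0.492)×402.65 + 399.26 = 603.81 kg/h.
Recycle K = (1−0.341)×603.81 = 397.91 kg/h.

397.9 kg/h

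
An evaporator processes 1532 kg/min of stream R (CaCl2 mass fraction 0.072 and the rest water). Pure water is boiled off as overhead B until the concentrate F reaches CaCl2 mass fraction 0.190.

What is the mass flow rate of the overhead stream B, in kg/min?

951.5 kg/min

CaCl2 is conserved: 1532×0.072 = 110.3 kg/min all reports to the concentrate.
Concentrate = 110.3/(target fraction) = 580.55 kg/min.
Overhead = 1532 − 580.55 = 951.45 kg/min.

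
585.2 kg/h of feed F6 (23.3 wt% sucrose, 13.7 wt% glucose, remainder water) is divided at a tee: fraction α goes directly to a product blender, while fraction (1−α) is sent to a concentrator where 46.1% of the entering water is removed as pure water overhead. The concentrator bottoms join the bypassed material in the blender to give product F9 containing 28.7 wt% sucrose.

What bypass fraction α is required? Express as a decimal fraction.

0.352

All 585.2×0.233 = 136.35 kg/h of sucrose reaches F9, so F9 = 136.35/0.287 = 475.09 kg/h and vapour = 110.11 kg/h.
The evaporator receives (1−α)·585.2 of feed at 0.630 water and removes 0.461 of that water:
0.461×0.630×(1−α)×585.2 = 110.11
(1−α) = 110.11/169.96 = 0.6478;  α = 0.3522.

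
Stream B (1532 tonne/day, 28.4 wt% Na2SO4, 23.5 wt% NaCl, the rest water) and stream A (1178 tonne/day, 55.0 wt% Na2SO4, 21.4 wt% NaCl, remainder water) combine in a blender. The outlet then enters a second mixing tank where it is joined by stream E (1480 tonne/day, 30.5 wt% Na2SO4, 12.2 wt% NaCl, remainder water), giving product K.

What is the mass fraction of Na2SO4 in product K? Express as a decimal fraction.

0.366

Overall, product flow = 4190 tonne/day.
Na2SO4 in = 1532×0.284 + 1178×0.550 + 1480×0.305 = 1534.4 tonne/day.
Na2SO4 fraction in K = 0.366.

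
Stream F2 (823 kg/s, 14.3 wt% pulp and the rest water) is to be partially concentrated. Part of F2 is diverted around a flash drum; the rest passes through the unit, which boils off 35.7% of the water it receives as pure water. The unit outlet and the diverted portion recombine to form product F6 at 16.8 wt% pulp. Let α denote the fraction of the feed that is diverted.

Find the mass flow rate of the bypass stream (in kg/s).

422.7 kg/s

All 823×0.143 = 117.69 kg/s of pulp reaches F6, so F6 = 117.69/0.168 = 700.53 kg/s and vapour = 122.47 kg/s.
The evaporator receives (1−α)·823 of feed at 0.857 water and removes 0.357 of that water:
0.357×0.857×(1−α)×823 = 122.47
(1−α) = 122.47/251.8 = 0.4864;  α = 0.5136.
Bypass flow = 0.5136×823 = 422.7 kg/s.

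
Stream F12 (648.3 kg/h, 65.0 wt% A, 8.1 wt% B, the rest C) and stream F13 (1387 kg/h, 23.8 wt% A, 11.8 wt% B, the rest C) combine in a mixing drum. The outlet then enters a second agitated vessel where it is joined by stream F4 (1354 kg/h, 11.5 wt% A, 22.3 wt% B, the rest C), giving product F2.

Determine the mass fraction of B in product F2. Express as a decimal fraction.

0.153

Overall, product flow = 3389.3 kg/h.
B in = 648.3×0.081 + 1387×0.118 + 1354×0.223 = 518.12 kg/h.
B fraction in F2 = 0.153.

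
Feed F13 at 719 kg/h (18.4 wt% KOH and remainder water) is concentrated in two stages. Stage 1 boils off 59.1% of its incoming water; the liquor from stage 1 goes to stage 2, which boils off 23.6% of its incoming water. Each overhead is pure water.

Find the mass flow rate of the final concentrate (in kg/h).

315.6 kg/h

water in feed = 719×0.816 = 586.7 kg/h.
After stage 1: water left = (1−0.591)×586.7 = 239.96; stream total = 372.26 kg/h.
After stage 2: water left = (1−0.236)×239.96 = 183.33; final concentrate = 315.63 kg/h.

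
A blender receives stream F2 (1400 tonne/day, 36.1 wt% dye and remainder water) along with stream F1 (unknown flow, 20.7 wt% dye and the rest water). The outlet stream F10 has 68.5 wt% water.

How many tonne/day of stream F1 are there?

596.3 tonne/day

Let F1 be the unknown flow. Total out = 1400 + F1.
water balance: 894.6 + 0.793·F1 = 0.685·(1400 + F1)
(0.793 − 0.685)·F1 = 0.685×1400 − 894.6 = 64.4
F1 = 64.4 / 0.108 = 596.3 tonne/day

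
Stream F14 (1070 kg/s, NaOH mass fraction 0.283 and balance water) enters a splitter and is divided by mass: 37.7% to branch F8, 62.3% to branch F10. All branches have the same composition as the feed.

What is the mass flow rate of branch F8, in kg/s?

Branch F8 flow = 0.377×1070 = 403.39 kg/s.

403.4 kg/s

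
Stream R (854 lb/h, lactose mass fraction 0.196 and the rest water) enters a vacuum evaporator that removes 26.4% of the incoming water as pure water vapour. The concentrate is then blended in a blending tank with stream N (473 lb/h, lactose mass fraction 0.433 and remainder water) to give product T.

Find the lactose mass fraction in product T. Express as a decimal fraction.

0.325

Vapour removed = 0.264×0.804×854 = 181.27 lb/h; concentrate = 672.73 lb/h.
lactose reaching the mixer = 167.38 (from concentrate) + 473×0.433 = 372.19 lb/h.
Product flow = 672.73 + 473 = 1145.7 lb/h; lactose fraction = 0.325.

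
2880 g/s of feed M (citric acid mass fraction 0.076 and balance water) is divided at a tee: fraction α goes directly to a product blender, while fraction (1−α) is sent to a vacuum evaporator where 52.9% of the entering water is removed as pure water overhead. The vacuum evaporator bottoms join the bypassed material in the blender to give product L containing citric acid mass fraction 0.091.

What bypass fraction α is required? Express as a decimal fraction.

0.663

All 2880×0.076 = 218.88 g/s of citric acid reaches L, so L = 218.88/0.091 = 2405.3 g/s and vapour = 474.73 g/s.
The evaporator receives (1−α)·2880 of feed at 0.924 water and removes 0.529 of that water:
0.529×0.924×(1−α)×2880 = 474.73
(1−α) = 474.73/1407.7 = 0.3372;  α = 0.6628.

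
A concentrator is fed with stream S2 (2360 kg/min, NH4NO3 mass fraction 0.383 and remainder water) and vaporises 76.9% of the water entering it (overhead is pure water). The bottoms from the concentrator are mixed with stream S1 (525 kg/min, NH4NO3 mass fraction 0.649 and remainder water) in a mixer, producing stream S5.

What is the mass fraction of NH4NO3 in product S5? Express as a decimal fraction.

Vapour removed = 0.769×0.617×2360 = 1119.8 kg/min; concentrate = 1240.2 kg/min.
NH4NO3 reaching the mixer = 903.88 (from concentrate) + 525×0.649 = 1244.6 kg/min.
Product flow = 1240.2 + 525 = 1765.2 kg/min; NH4NO3 fraction = 0.705.

0.705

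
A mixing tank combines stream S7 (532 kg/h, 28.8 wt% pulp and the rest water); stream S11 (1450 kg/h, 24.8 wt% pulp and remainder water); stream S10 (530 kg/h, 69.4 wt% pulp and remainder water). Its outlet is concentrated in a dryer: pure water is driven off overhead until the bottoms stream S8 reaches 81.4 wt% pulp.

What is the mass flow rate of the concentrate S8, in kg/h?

1082 kg/h

pulp entering = 532×0.288 + 1450×0.248 + 530×0.694 = 880.64 kg/h.
All pulp reports to S8, so S8 = 880.64/0.814 = 1081.9 kg/h.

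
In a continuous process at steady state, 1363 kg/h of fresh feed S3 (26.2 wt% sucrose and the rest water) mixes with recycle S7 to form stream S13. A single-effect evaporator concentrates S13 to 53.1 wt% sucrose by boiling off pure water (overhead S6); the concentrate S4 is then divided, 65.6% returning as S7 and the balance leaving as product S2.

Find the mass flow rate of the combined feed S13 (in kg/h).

Overall sucrose balance (none leaves overhead): sucrose in fresh feed = sucrose in product, i.e. 1363×0.262 = (1−0.656)·S4·0.531.
S4 = 357.11/(0.531×0.344) = 1955 kg/h.
Recycle S7 = 0.656×1955 = 1282.5 kg/h.
Combined feed S13 = 1363 + 1282.5 = 2645.5 kg/h.

2645 kg/h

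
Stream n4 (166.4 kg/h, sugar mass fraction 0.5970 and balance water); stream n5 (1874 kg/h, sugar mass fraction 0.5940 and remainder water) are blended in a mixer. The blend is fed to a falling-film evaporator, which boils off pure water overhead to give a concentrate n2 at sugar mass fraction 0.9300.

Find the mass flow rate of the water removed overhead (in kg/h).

sugar entering = 166.4×0.597 + 1874×0.594 = 1212.5 kg/h.
All sugar reports to n2, so n2 = 1212.5/0.930 = 1303.8 kg/h.
Total feed = 2040.4 kg/h; overhead = 2040.4 − 1303.8 = 736.64 kg/h.

736.6 kg/h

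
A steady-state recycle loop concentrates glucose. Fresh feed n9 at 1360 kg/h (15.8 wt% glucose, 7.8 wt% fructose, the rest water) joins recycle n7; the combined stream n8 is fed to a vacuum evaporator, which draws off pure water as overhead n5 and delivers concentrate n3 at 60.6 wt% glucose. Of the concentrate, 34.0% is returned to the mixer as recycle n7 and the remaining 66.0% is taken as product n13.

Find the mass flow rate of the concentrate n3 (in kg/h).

537.3 kg/h

Overall glucose balance (none leaves overhead): glucose in fresh feed = glucose in product, i.e. 1360×0.158 = (1−0.340)·n3·0.606.
n3 = 214.88/(0.606×0.660) = 537.25 kg/h.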